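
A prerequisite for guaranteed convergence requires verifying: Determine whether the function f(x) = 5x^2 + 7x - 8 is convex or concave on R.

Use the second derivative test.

f(x) = 5x^2 + 7x - 8
f'(x) = 10x + 7
f''(x) = 10
Since f''(x) = 10 > 0 for all x, f is convex on R.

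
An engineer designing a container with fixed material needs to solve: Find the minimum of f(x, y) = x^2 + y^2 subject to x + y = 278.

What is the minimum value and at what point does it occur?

Substitute y = 278 - x into f(x,y) = x^2 + y^2:
g(x) = x^2 + (278 - x)^2 = 2x^2 - 556x + 77284
g'(x) = 4x - 556 = 0  =>  x = 139
y = 278 - 139 = 139
Minimum value = 139^2 + 139^2 = 38642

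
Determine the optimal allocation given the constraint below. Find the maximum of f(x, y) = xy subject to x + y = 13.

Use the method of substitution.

Substitute y = 13 - x into f(x,y) = xy:
g(x) = x(13 - x) = 13x - x^2
g'(x) = 13 - 2x = 0  =>  x = 13/2
y = 13 - 13/2 = 13/2
Maximum value = (13/2) * (13/2) = 169/4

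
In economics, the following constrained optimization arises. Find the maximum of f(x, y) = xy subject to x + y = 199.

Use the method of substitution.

Substitute y = 199 - x into f(x,y) = xy:
g(x) = x(199 - x) = 199x - x^2
g'(x) = 199 - 2x = 0  =>  x = 199/2
y = 199 - 199/2 = 199/2
Maximum value = (199/2) * (199/2) = 39601/4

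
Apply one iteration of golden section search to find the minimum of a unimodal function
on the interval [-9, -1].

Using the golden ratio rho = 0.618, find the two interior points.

Golden section search on [-9, -1].
Golden ratio rho = 0.618 (approx).
Interior points:
  x_1 = -9 + (1-0.618)*8 = -5.9440
  x_2 = -9 + 0.618*8 = -4.0560
Compare f(x_1) and f(x_2) to determine which subinterval to keep.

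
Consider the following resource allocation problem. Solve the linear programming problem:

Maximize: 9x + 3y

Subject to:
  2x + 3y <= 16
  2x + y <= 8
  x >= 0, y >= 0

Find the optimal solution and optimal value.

Feasible vertices: (0, 0), (0, 16/3), (2, 4), (4, 0)
Objective 9x + 3y at each:
  (0, 0): 0
  (0, 16/3): 16
  (2, 4): 30
  (4, 0): 36
Maximum is 36 at (4, 0).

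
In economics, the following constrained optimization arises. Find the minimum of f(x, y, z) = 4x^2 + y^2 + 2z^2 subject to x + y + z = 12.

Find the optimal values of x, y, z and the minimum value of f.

Using Lagrange multipliers on f = 4x^2 + y^2 + 2z^2 with constraint x + y + z = 12:
Conditions: 2*4*x = lambda, 2*1*y = lambda, 2*2*z = lambda
So x = lambda/8, y = lambda/2, z = lambda/4
Substituting into constraint: lambda * (7/8) = 12
lambda = 96/7
x = 12/7, y = 48/7, z = 24/7
Minimum value = 576/7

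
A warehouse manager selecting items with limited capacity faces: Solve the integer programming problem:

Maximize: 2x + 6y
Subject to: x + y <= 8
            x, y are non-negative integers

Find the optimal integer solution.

Objective: 2x + 6y, constraint: x + y <= 8
Coefficient of y is 6 > coefficient of x is 2, so allocate the entire budget to y.
Optimal: x = 0, y = 8, value = 48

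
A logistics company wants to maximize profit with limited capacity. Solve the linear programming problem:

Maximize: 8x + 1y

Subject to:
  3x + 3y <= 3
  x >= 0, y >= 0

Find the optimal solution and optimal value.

The feasible region has vertices at [(0, 0), (1, 0), (0, 1)].
Checking objective 8x + 1y at each vertex:
  (0, 0): 8*0 + 1*0 = 0
  (1, 0): 8*1 + 1*0 = 8
  (0, 1): 8*0 + 1*1 = 1
Maximum is 8 at (1, 0).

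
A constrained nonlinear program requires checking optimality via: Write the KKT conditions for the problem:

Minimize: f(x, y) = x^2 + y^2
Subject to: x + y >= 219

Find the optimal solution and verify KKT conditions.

KKT conditions for min x^2 + y^2 s.t. x + y >= 219:
Stationarity: 2x = mu, 2y = mu
So x = y = mu/2.
Complementary slackness: mu*(x + y - 219) = 0
Primal feasibility: x + y >= 219; dual feasibility: mu >= 0
If mu = 0 then x = y = 0, but 0 + 0 < 219 is infeasible, so the constraint is active.
Constraint active: x + y = 2*(mu/2) = 219 => mu = 219
x = y = 219/2, f = 47961/2
Verify: stationarity 2*(219/2) = 219 = mu; primal 219/2 + 219/2 = 219 >= 219; dual mu = 219 >= 0; complementary slackness 219*(219 - 219) = 0. All KKT conditions hold.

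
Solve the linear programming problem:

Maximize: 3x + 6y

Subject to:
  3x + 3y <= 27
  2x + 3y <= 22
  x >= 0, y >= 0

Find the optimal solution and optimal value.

Feasible vertices: (0, 0), (0, 22/3), (5, 4), (9, 0)
Objective 3x + 6y at each:
  (0, 0): 0
  (0, 22/3): 44
  (5, 4): 39
  (9, 0): 27
Maximum is 44 at (0, 22/3).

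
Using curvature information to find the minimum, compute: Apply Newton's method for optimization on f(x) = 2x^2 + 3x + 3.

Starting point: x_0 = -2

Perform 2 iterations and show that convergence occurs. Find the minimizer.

f(x) = 2x^2 + 3x + 3, f'(x) = 4x + (3), f''(x) = 4
Step 1: f'(-2) = -5, x_1 = -2 - -5/4 = -3/4
Step 2: f'(-3/4) = 0, x_2 = -3/4 (converged)
Newton's method converges in 1 step for quadratics.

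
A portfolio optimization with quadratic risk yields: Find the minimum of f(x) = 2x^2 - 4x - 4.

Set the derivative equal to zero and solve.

f(x) = 2x^2 - 4x - 4
f'(x) = 4x + (-4) = 0
x = 4/4 = 1
f(1) = -6
Since f''(x) = 4 > 0, this is a minimum.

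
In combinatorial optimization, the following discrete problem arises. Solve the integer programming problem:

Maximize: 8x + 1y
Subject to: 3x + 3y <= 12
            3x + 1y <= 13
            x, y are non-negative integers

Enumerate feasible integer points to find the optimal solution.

Constraint 1: 3x + 3y <= 12
Constraint 2: 3x + 1y <= 13
Feasible x range (need y >= 0): 0 <= x <= min(12/3, 13/3) => x in {0, ..., 4}.
Enumerate feasible integer points row by row (the coefficient of y is 1 > 0, so for each x the largest feasible y gives the best value):
  x = 0: y <= min((12 - 3*0)/3, (13 - 3*0)/1) => y in {0, ..., 4}; best 8*0 + 1*4 = 4
  x = 1: y <= min((12 - 3*1)/3, (13 - 3*1)/1) => y in {0, ..., 3}; best 8*1 + 1*3 = 11
  x = 2: y <= min((12 - 3*2)/3, (13 - 3*2)/1) => y in {0, ..., 2}; best 8*2 + 1*2 = 18
  x = 3: y <= min((12 - 3*3)/3, (13 - 3*3)/1) => y in {0, ..., 1}; best 8*3 + 1*1 = 25
  x = 4: y <= min((12 - 3*4)/3, (13 - 3*4)/1) => y in {0}; best 8*4 + 1*0 = 32
The maximum 8x + 1y = 32 is achieved at x = 4, y = 0.
Check: 3*4 + 3*0 = 12 <= 12 and 3*4 + 1*0 = 12 <= 13.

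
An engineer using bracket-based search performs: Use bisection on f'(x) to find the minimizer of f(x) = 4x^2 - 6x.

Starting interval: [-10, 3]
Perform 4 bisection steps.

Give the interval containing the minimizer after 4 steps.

Finding critical point of f(x) = 4x^2 - 6x using bisection on f'(x) = 8x + -6.
f'(x) = 0 when x = 3/4.
Starting interval: [-10, 3]
Step 1: mid = -7/2, f'(mid) = -34, new interval = [-7/2, 3]
Step 2: mid = -1/4, f'(mid) = -8, new interval = [-1/4, 3]
Step 3: mid = 11/8, f'(mid) = 5, new interval = [-1/4, 11/8]
Step 4: mid = 9/16, f'(mid) = -3/2, new interval = [9/16, 11/8]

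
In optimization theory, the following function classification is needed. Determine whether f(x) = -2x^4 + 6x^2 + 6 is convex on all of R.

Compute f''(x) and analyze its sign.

f(x) = -2x^4 + 6x^2 + 6
f'(x) = -8x^3 + 12x
f''(x) = -24x^2 + 12
f''(x) = -24x^2 + 12 -> -inf as |x| -> inf
Therefore, f is not globally convex on R.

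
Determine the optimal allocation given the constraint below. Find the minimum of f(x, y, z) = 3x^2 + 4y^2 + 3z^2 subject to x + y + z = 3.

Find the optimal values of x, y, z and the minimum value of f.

Using Lagrange multipliers on f = 3x^2 + 4y^2 + 3z^2 with constraint x + y + z = 3:
Conditions: 2*3*x = lambda, 2*4*y = lambda, 2*3*z = lambda
So x = lambda/6, y = lambda/8, z = lambda/6
Substituting into constraint: lambda * (11/24) = 3
lambda = 72/11
x = 12/11, y = 9/11, z = 12/11
Minimum value = 108/11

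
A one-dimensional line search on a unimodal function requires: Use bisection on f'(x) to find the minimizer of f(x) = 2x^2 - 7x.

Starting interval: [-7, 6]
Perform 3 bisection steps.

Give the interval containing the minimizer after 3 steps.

Finding critical point of f(x) = 2x^2 - 7x using bisection on f'(x) = 4x + -7.
f'(x) = 0 when x = 7/4.
Starting interval: [-7, 6]
Step 1: mid = -1/2, f'(mid) = -9, new interval = [-1/2, 6]
Step 2: mid = 11/4, f'(mid) = 4, new interval = [-1/2, 11/4]
Step 3: mid = 9/8, f'(mid) = -5/2, new interval = [9/8, 11/4]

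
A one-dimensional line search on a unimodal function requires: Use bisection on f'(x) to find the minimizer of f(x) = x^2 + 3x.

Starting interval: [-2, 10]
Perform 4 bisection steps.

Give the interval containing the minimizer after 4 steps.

Finding critical point of f(x) = x^2 + 3x using bisection on f'(x) = 2x + 3.
f'(x) = 0 when x = -3/2.
Starting interval: [-2, 10]
Step 1: mid = 4, f'(mid) = 11, new interval = [-2, 4]
Step 2: mid = 1, f'(mid) = 5, new interval = [-2, 1]
Step 3: mid = -1/2, f'(mid) = 2, new interval = [-2, -1/2]
Step 4: mid = -5/4, f'(mid) = 1/2, new interval = [-2, -5/4]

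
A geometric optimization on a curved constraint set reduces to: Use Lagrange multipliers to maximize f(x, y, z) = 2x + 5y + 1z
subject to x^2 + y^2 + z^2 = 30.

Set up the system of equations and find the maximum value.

Lagrange conditions: 2 = 2*lambda*x, 5 = 2*lambda*y, 1 = 2*lambda*z
So x:2 = y:5 = z:1, i.e. x = 2t, y = 5t, z = 1t
Constraint: t^2*(2^2 + 5^2 + 1^2) = 30
  t^2 * 30 = 30  =>  t = sqrt(1)
Maximum = 2*2t + 5*5t + 1*1t = 30*sqrt(1) = 30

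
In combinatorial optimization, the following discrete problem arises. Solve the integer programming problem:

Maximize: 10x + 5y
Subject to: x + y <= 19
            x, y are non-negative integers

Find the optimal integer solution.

Objective: 10x + 5y, constraint: x + y <= 19
Coefficient of x is 10 >= coefficient of y is 5, so allocate the entire budget to x.
Optimal: x = 19, y = 0, value = 190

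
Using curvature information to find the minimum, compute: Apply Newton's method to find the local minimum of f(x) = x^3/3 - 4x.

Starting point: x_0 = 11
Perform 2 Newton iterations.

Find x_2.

f(x) = x^3/3 - 4x
f'(x) = x^2 - 4, f''(x) = 2x
Newton update: x_{n+1} = x_n - (x_n^2 - 4)/(2*x_n)
Step 1: x_0 = 11, f'=117, f''=22, x_1 = 125/22
Step 2: x_1 = 125/22, f'=13689/484, f''=125/11, x_2 = 17561/5500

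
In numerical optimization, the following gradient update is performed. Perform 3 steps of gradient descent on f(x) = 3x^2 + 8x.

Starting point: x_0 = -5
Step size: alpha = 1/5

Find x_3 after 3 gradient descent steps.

f(x) = 3x^2 + 8x, f'(x) = 6x + (8)
Step 1: f'(-5) = -22, x_1 = -5 - 1/5 * -22 = -3/5
Step 2: f'(-3/5) = 22/5, x_2 = -3/5 - 1/5 * 22/5 = -37/25
Step 3: f'(-37/25) = -22/25, x_3 = -37/25 - 1/5 * -22/25 = -163/125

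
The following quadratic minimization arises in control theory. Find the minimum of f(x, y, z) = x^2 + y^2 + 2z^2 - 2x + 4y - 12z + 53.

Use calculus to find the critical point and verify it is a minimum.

f(x,y,z) = x^2 + y^2 + 2z^2 - 2x + 4y - 12z + 53
df/dx = 2x + (-2) = 0 => x = 1
df/dy = 2y + (4) = 0 => y = -2
df/dz = 4z + (-12) = 0 => z = 3
f(1,-2,3) = 1*(1)^2 + 1*(-2)^2 + 2*(3)^2 + -2*(1) + 4*(-2) + -12*(3) + 53 = 30
Hessian is diagonal with entries 2, 2, 4 > 0, confirmed minimum.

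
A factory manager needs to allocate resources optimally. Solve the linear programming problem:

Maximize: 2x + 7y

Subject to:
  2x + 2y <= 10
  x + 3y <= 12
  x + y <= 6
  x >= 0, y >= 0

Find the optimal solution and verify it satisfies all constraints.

Feasible vertices: (0, 0), (0, 4), (3/2, 7/2), (5, 0)
Objective 2x + 7y at each vertex:
  (0, 0): 0
  (0, 4): 28
  (3/2, 7/2): 55/2
  (5, 0): 10
Maximum is 28 at (0, 4).
Verify constraints at (x, y) = (0, 4):
  2*0 + 2*4 = 8 <= 10
  1*0 + 3*4 = 12 <= 12 (active)
  1*0 + 1*4 = 4 <= 6
  x = 0 >= 0, y = 4 >= 0. All constraints satisfied.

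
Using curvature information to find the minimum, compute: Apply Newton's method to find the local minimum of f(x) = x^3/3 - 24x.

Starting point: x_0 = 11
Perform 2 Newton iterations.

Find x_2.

f(x) = x^3/3 - 24x
f'(x) = x^2 - 24, f''(x) = 2x
Newton update: x_{n+1} = x_n - (x_n^2 - 24)/(2*x_n)
Step 1: x_0 = 11, f'=97, f''=22, x_1 = 145/22
Step 2: x_1 = 145/22, f'=9409/484, f''=145/11, x_2 = 32641/6380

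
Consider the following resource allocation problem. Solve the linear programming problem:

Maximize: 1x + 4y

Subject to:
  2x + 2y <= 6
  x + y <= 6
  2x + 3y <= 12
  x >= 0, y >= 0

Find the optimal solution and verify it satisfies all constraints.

Feasible vertices: (0, 0), (0, 3), (3, 0)
Objective 1x + 4y at each vertex:
  (0, 0): 0
  (0, 3): 12
  (3, 0): 3
Maximum is 12 at (0, 3).
Verify constraints at (x, y) = (0, 3):
  2*0 + 2*3 = 6 <= 6 (active)
  1*0 + 1*3 = 3 <= 6
  2*0 + 3*3 = 9 <= 12
  x = 0 >= 0, y = 3 >= 0. All constraints satisfied.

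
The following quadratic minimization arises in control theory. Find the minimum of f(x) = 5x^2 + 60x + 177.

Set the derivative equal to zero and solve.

f(x) = 5x^2 + 60x + 177
f'(x) = 10x + (60) = 0
x = -60/10 = -6
f(-6) = -3
Since f''(x) = 10 > 0, this is a minimum.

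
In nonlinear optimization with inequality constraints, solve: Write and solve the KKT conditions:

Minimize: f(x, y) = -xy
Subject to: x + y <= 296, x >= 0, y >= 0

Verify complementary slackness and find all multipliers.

Problem: min -xy s.t. x + y <= 296 (multiplier lambda), x >= 0 (mu_x), y >= 0 (mu_y)
KKT stationarity: -y + lambda - mu_x = 0, -x + lambda - mu_y = 0, with lambda, mu_x, mu_y >= 0
Complementary slackness: lambda*(x + y - 296) = 0, mu_x*x = 0, mu_y*y = 0
If lambda = 0: y = -mu_x <= 0 and x = -mu_y <= 0 force x = y = 0 with f = 0; but x = y = 148 is feasible with f = -21904 < 0, so this is not the minimum. Hence lambda > 0 and x + y = 296.
Try x > 0, y > 0 (so mu_x = mu_y = 0): y = lambda, x = lambda => x = y = lambda
x + y = 296 => 2*lambda = 296 => lambda = 148
x* = y* = 148 > 0, consistent with mu_x = mu_y = 0.
(Any feasible point with x = 0 or y = 0 has f = 0 > -21904, so the minimum is not on those boundaries.)
min(-xy) = -21904 (i.e. max xy = 21904)
Multipliers: lambda = 148, mu_x = 0, mu_y = 0
Complementary slackness: lambda*(x + y - 296) = 148*(148 + 148 - 296) = 0, mu_x*x = 0*148 = 0, mu_y*y = 0*148 = 0. Satisfied.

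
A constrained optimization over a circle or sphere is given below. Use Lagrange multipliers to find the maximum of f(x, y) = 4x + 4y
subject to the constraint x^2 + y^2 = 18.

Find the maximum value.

Set up Lagrange conditions: grad f = lambda * grad g
  4 = 2*lambda*x
  4 = 2*lambda*y
From these: x/y = 4/4, so x = 4t, y = 4t for some t.
Substitute into constraint: (4t)^2 + (4t)^2 = 18
  t^2 * 32 = 18
  t = sqrt(18/32)
Maximum = 4*x + 4*y = (4^2 + 4^2)*t = 32 * sqrt(18/32) = 24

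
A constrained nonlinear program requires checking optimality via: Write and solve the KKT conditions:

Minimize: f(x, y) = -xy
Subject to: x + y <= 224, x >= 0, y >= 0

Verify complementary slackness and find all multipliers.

Problem: min -xy s.t. x + y <= 224 (multiplier lambda), x >= 0 (mu_x), y >= 0 (mu_y)
KKT stationarity: -y + lambda - mu_x = 0, -x + lambda - mu_y = 0, with lambda, mu_x, mu_y >= 0
Complementary slackness: lambda*(x + y - 224) = 0, mu_x*x = 0, mu_y*y = 0
If lambda = 0: y = -mu_x <= 0 and x = -mu_y <= 0 force x = y = 0 with f = 0; but x = y = 112 is feasible with f = -12544 < 0, so this is not the minimum. Hence lambda > 0 and x + y = 224.
Try x > 0, y > 0 (so mu_x = mu_y = 0): y = lambda, x = lambda => x = y = lambda
x + y = 224 => 2*lambda = 224 => lambda = 112
x* = y* = 112 > 0, consistent with mu_x = mu_y = 0.
(Any feasible point with x = 0 or y = 0 has f = 0 > -12544, so the minimum is not on those boundaries.)
min(-xy) = -12544 (i.e. max xy = 12544)
Multipliers: lambda = 112, mu_x = 0, mu_y = 0
Complementary slackness: lambda*(x + y - 224) = 112*(112 + 112 - 224) = 0, mu_x*x = 0*112 = 0, mu_y*y = 0*112 = 0. Satisfied.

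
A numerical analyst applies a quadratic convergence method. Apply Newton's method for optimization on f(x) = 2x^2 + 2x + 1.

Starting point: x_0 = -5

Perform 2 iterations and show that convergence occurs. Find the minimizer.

f(x) = 2x^2 + 2x + 1, f'(x) = 4x + (2), f''(x) = 4
Step 1: f'(-5) = -18, x_1 = -5 - -18/4 = -1/2
Step 2: f'(-1/2) = 0, x_2 = -1/2 (converged)
Newton's method converges in 1 step for quadratics.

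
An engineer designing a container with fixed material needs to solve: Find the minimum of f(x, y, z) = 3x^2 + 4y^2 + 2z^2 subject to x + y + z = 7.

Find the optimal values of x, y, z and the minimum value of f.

Using Lagrange multipliers on f = 3x^2 + 4y^2 + 2z^2 with constraint x + y + z = 7:
Conditions: 2*3*x = lambda, 2*4*y = lambda, 2*2*z = lambda
So x = lambda/6, y = lambda/8, z = lambda/4
Substituting into constraint: lambda * (13/24) = 7
lambda = 168/13
x = 28/13, y = 21/13, z = 42/13
Minimum value = 588/13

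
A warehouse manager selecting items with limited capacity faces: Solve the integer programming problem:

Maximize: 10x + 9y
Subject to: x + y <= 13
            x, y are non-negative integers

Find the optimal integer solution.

Objective: 10x + 9y, constraint: x + y <= 13
Coefficient of x is 10 >= coefficient of y is 9, so allocate the entire budget to x.
Optimal: x = 13, y = 0, value = 130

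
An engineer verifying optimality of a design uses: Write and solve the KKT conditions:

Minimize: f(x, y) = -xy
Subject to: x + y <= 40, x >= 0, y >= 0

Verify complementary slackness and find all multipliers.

Problem: min -xy s.t. x + y <= 40 (multiplier lambda), x >= 0 (mu_x), y >= 0 (mu_y)
KKT stationarity: -y + lambda - mu_x = 0, -x + lambda - mu_y = 0, with lambda, mu_x, mu_y >= 0
Complementary slackness: lambda*(x + y - 40) = 0, mu_x*x = 0, mu_y*y = 0
If lambda = 0: y = -mu_x <= 0 and x = -mu_y <= 0 force x = y = 0 with f = 0; but x = y = 20 is feasible with f = -400 < 0, so this is not the minimum. Hence lambda > 0 and x + y = 40.
Try x > 0, y > 0 (so mu_x = mu_y = 0): y = lambda, x = lambda => x = y = lambda
x + y = 40 => 2*lambda = 40 => lambda = 20
x* = y* = 20 > 0, consistent with mu_x = mu_y = 0.
(Any feasible point with x = 0 or y = 0 has f = 0 > -400, so the minimum is not on those boundaries.)
min(-xy) = -400 (i.e. max xy = 400)
Multipliers: lambda = 20, mu_x = 0, mu_y = 0
Complementary slackness: lambda*(x + y - 40) = 20*(20 + 20 - 40) = 0, mu_x*x = 0*20 = 0, mu_y*y = 0*20 = 0. Satisfied.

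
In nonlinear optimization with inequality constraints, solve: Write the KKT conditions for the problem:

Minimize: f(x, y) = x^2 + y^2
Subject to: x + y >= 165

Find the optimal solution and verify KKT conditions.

KKT conditions for min x^2 + y^2 s.t. x + y >= 165:
Stationarity: 2x = mu, 2y = mu
So x = y = mu/2.
Complementary slackness: mu*(x + y - 165) = 0
Primal feasibility: x + y >= 165; dual feasibility: mu >= 0
If mu = 0 then x = y = 0, but 0 + 0 < 165 is infeasible, so the constraint is active.
Constraint active: x + y = 2*(mu/2) = 165 => mu = 165
x = y = 165/2, f = 27225/2
Verify: stationarity 2*(165/2) = 165 = mu; primal 165/2 + 165/2 = 165 >= 165; dual mu = 165 >= 0; complementary slackness 165*(165 - 165) = 0. All KKT conditions hold.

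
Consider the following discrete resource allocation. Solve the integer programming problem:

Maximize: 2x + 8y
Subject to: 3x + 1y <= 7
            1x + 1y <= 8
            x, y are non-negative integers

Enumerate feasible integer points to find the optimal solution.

Constraint 1: 3x + 1y <= 7
Constraint 2: 1x + 1y <= 8
Feasible x range (need y >= 0): 0 <= x <= min(7/3, 8/1) => x in {0, ..., 2}.
Enumerate feasible integer points row by row (the coefficient of y is 8 > 0, so for each x the largest feasible y gives the best value):
  x = 0: y <= min((7 - 3*0)/1, (8 - 1*0)/1) => y in {0, ..., 7}; best 2*0 + 8*7 = 56
  x = 1: y <= min((7 - 3*1)/1, (8 - 1*1)/1) => y in {0, ..., 4}; best 2*1 + 8*4 = 34
  x = 2: y <= min((7 - 3*2)/1, (8 - 1*2)/1) => y in {0, ..., 1}; best 2*2 + 8*1 = 12
The maximum 2x + 8y = 56 is achieved at x = 0, y = 7.
Check: 3*0 + 1*7 = 7 <= 7 and 1*0 + 1*7 = 7 <= 8.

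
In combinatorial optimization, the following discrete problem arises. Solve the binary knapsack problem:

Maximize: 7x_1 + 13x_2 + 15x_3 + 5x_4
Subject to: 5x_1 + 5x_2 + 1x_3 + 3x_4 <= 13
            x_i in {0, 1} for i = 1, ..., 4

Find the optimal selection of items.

Items: item 1 (v=7, w=5), item 2 (v=13, w=5), item 3 (v=15, w=1), item 4 (v=5, w=3)
Capacity: 13
Checking all 16 subsets (w = total weight, v = total value):
  {}: w = 0, v = 0
  {1}: w = 5, v = 7
  {2}: w = 5, v = 13
  {3}: w = 1, v = 15
  {4}: w = 3, v = 5
  {1, 2}: w = 10, v = 20
  {1, 3}: w = 6, v = 22
  {1, 4}: w = 8, v = 12
  {2, 3}: w = 6, v = 28
  {2, 4}: w = 8, v = 18
  {3, 4}: w = 4, v = 20
  {1, 2, 3}: w = 11, v = 35
  {1, 2, 4}: w = 13, v = 25
  {1, 3, 4}: w = 9, v = 27
  {2, 3, 4}: w = 9, v = 33
  {1, 2, 3, 4}: w = 14 > 13, infeasible
Best feasible subset: items [1, 2, 3]
Total weight: 11 <= 13, total value: 35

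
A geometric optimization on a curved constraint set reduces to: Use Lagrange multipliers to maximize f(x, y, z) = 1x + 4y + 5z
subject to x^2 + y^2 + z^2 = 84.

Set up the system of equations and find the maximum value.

Lagrange conditions: 1 = 2*lambda*x, 4 = 2*lambda*y, 5 = 2*lambda*z
So x:1 = y:4 = z:5, i.e. x = 1t, y = 4t, z = 5t
Constraint: t^2*(1^2 + 4^2 + 5^2) = 84
  t^2 * 42 = 84  =>  t = sqrt(2)
Maximum = 1*1t + 4*4t + 5*5t = 42*sqrt(2) = sqrt(3528)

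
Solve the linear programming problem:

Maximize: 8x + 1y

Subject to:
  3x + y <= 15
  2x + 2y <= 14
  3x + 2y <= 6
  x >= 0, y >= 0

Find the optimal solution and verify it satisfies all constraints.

Feasible vertices: (0, 0), (0, 3), (2, 0)
Objective 8x + 1y at each vertex:
  (0, 0): 0
  (0, 3): 3
  (2, 0): 16
Maximum is 16 at (2, 0).
Verify constraints at (x, y) = (2, 0):
  3*2 + 1*0 = 6 <= 15
  2*2 + 2*0 = 4 <= 14
  3*2 + 2*0 = 6 <= 6 (active)
  x = 2 >= 0, y = 0 >= 0. All constraints satisfied.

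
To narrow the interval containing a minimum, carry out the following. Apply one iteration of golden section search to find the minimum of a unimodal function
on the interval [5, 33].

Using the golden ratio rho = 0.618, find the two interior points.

Golden section search on [5, 33].
Golden ratio rho = 0.618 (approx).
Interior points:
  x_1 = 5 + (1-0.618)*28 = 15.6960
  x_2 = 5 + 0.618*28 = 22.3040
Compare f(x_1) and f(x_2) to determine which subinterval to keep.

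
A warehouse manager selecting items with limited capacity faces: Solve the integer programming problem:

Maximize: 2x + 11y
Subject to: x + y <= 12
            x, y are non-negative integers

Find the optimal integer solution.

Objective: 2x + 11y, constraint: x + y <= 12
Coefficient of y is 11 > coefficient of x is 2, so allocate the entire budget to y.
Optimal: x = 0, y = 12, value = 132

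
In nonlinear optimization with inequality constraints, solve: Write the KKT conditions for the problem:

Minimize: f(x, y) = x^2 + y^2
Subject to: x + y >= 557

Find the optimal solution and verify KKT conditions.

KKT conditions for min x^2 + y^2 s.t. x + y >= 557:
Stationarity: 2x = mu, 2y = mu
So x = y = mu/2.
Complementary slackness: mu*(x + y - 557) = 0
Primal feasibility: x + y >= 557; dual feasibility: mu >= 0
If mu = 0 then x = y = 0, but 0 + 0 < 557 is infeasible, so the constraint is active.
Constraint active: x + y = 2*(mu/2) = 557 => mu = 557
x = y = 557/2, f = 310249/2
Verify: stationarity 2*(557/2) = 557 = mu; primal 557/2 + 557/2 = 557 >= 557; dual mu = 557 >= 0; complementary slackness 557*(557 - 557) = 0. All KKT conditions hold.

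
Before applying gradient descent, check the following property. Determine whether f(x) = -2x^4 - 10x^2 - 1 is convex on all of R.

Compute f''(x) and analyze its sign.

f(x) = -2x^4 - 10x^2 - 1
f'(x) = -8x^3 + -20x
f''(x) = -24x^2 + -20
f''(x) = -24x^2 + -20 <= -20 < 0 for all x
Therefore, f is concave on R.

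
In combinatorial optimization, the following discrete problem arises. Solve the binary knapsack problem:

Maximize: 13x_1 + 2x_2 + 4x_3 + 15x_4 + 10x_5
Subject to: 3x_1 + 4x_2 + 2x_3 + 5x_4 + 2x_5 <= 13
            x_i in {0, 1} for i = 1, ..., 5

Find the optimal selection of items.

Items: item 1 (v=13, w=3), item 2 (v=2, w=4), item 3 (v=4, w=2), item 4 (v=15, w=5), item 5 (v=10, w=2)
Capacity: 13
Checking all 32 subsets (w = total weight, v = total value):
  {}: w = 0, v = 0
  {1}: w = 3, v = 13
  {2}: w = 4, v = 2
  {3}: w = 2, v = 4
  {4}: w = 5, v = 15
  {5}: w = 2, v = 10
  {1, 2}: w = 7, v = 15
  {1, 3}: w = 5, v = 17
  {1, 4}: w = 8, v = 28
  {1, 5}: w = 5, v = 23
  {2, 3}: w = 6, v = 6
  {2, 4}: w = 9, v = 17
  {2, 5}: w = 6, v = 12
  {3, 4}: w = 7, v = 19
  {3, 5}: w = 4, v = 14
  {4, 5}: w = 7, v = 25
  {1, 2, 3}: w = 9, v = 19
  {1, 2, 4}: w = 12, v = 30
  {1, 2, 5}: w = 9, v = 25
  {1, 3, 4}: w = 10, v = 32
  {1, 3, 5}: w = 7, v = 27
  {1, 4, 5}: w = 10, v = 38
  {2, 3, 4}: w = 11, v = 21
  {2, 3, 5}: w = 8, v = 16
  {2, 4, 5}: w = 11, v = 27
  {3, 4, 5}: w = 9, v = 29
  {1, 2, 3, 4}: w = 14 > 13, infeasible
  {1, 2, 3, 5}: w = 11, v = 29
  {1, 2, 4, 5}: w = 14 > 13, infeasible
  {1, 3, 4, 5}: w = 12, v = 42
  {2, 3, 4, 5}: w = 13, v = 31
  {1, 2, 3, 4, 5}: w = 16 > 13, infeasible
Best feasible subset: items [1, 3, 4, 5]
Total weight: 12 <= 13, total value: 42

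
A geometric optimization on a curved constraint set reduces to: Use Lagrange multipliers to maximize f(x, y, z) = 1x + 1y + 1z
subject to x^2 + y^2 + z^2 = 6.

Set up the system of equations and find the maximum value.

Lagrange conditions: 1 = 2*lambda*x, 1 = 2*lambda*y, 1 = 2*lambda*z
So x:1 = y:1 = z:1, i.e. x = 1t, y = 1t, z = 1t
Constraint: t^2*(1^2 + 1^2 + 1^2) = 6
  t^2 * 3 = 6  =>  t = sqrt(2)
Maximum = 1*1t + 1*1t + 1*1t = 3*sqrt(2) = sqrt(18)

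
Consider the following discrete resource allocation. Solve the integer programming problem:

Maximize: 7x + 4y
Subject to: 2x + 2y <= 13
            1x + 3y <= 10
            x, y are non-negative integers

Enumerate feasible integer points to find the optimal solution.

Constraint 1: 2x + 2y <= 13
Constraint 2: 1x + 3y <= 10
Feasible x range (need y >= 0): 0 <= x <= min(13/2, 10/1) => x in {0, ..., 6}.
Enumerate feasible integer points row by row (the coefficient of y is 4 > 0, so for each x the largest feasible y gives the best value):
  x = 0: y <= min((13 - 2*0)/2, (10 - 1*0)/3) => y in {0, ..., 3}; best 7*0 + 4*3 = 12
  x = 1: y <= min((13 - 2*1)/2, (10 - 1*1)/3) => y in {0, ..., 3}; best 7*1 + 4*3 = 19
  x = 2: y <= min((13 - 2*2)/2, (10 - 1*2)/3) => y in {0, ..., 2}; best 7*2 + 4*2 = 22
  x = 3: y <= min((13 - 2*3)/2, (10 - 1*3)/3) => y in {0, ..., 2}; best 7*3 + 4*2 = 29
  x = 4: y <= min((13 - 2*4)/2, (10 - 1*4)/3) => y in {0, ..., 2}; best 7*4 + 4*2 = 36
  x = 5: y <= min((13 - 2*5)/2, (10 - 1*5)/3) => y in {0, ..., 1}; best 7*5 + 4*1 = 39
  x = 6: y <= min((13 - 2*6)/2, (10 - 1*6)/3) => y in {0}; best 7*6 + 4*0 = 42
The maximum 7x + 4y = 42 is achieved at x = 6, y = 0.
Check: 2*6 + 2*0 = 12 <= 13 and 1*6 + 3*0 = 6 <= 10.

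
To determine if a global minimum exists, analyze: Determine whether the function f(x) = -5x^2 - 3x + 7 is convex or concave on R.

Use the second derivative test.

f(x) = -5x^2 - 3x + 7
f'(x) = -10x - 3
f''(x) = -10
Since f''(x) = -10 < 0 for all x, f is concave on R.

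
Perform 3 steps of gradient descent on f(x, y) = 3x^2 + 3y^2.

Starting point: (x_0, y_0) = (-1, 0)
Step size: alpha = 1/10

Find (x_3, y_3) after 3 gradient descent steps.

f(x,y) = 3x^2 + 3y^2
grad_x = 6x + 0y, grad_y = 6y + 0x
Step 1: grad = (-6, 0), (-2/5, 0)
Step 2: grad = (-12/5, 0), (-4/25, 0)
Step 3: grad = (-24/25, 0), (-8/125, 0)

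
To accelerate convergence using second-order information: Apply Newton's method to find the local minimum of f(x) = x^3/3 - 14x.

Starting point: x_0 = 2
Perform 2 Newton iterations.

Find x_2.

f(x) = x^3/3 - 14x
f'(x) = x^2 - 14, f''(x) = 2x
Newton update: x_{n+1} = x_n - (x_n^2 - 14)/(2*x_n)
Step 1: x_0 = 2, f'=-10, f''=4, x_1 = 9/2
Step 2: x_1 = 9/2, f'=25/4, f''=9, x_2 = 137/36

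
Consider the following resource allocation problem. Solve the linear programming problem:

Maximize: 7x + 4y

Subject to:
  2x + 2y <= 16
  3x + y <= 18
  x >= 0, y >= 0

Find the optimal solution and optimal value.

Feasible vertices: (0, 0), (0, 8), (5, 3), (6, 0)
Objective 7x + 4y at each:
  (0, 0): 0
  (0, 8): 32
  (5, 3): 47
  (6, 0): 42
Maximum is 47 at (5, 3).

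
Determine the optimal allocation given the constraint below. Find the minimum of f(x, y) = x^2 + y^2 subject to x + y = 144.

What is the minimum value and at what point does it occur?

Substitute y = 144 - x into f(x,y) = x^2 + y^2:
g(x) = x^2 + (144 - x)^2 = 2x^2 - 288x + 20736
g'(x) = 4x - 288 = 0  =>  x = 72
y = 144 - 72 = 72
Minimum value = 72^2 + 72^2 = 10368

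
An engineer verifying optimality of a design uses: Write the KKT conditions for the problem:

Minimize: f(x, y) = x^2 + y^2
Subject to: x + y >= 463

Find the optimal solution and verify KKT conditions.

KKT conditions for min x^2 + y^2 s.t. x + y >= 463:
Stationarity: 2x = mu, 2y = mu
So x = y = mu/2.
Complementary slackness: mu*(x + y - 463) = 0
Primal feasibility: x + y >= 463; dual feasibility: mu >= 0
If mu = 0 then x = y = 0, but 0 + 0 < 463 is infeasible, so the constraint is active.
Constraint active: x + y = 2*(mu/2) = 463 => mu = 463
x = y = 463/2, f = 214369/2
Verify: stationarity 2*(463/2) = 463 = mu; primal 463/2 + 463/2 = 463 >= 463; dual mu = 463 >= 0; complementary slackness 463*(463 - 463) = 0. All KKT conditions hold.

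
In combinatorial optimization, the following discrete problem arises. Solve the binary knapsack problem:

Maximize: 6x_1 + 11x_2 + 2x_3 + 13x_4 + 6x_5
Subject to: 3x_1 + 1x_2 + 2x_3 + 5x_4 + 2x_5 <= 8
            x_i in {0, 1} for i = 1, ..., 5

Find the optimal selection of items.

Items: item 1 (v=6, w=3), item 2 (v=11, w=1), item 3 (v=2, w=2), item 4 (v=13, w=5), item 5 (v=6, w=2)
Capacity: 8
Checking all 32 subsets (w = total weight, v = total value):
  {}: w = 0, v = 0
  {1}: w = 3, v = 6
  {2}: w = 1, v = 11
  {3}: w = 2, v = 2
  {4}: w = 5, v = 13
  {5}: w = 2, v = 6
  {1, 2}: w = 4, v = 17
  {1, 3}: w = 5, v = 8
  {1, 4}: w = 8, v = 19
  {1, 5}: w = 5, v = 12
  {2, 3}: w = 3, v = 13
  {2, 4}: w = 6, v = 24
  {2, 5}: w = 3, v = 17
  {3, 4}: w = 7, v = 15
  {3, 5}: w = 4, v = 8
  {4, 5}: w = 7, v = 19
  {1, 2, 3}: w = 6, v = 19
  {1, 2, 4}: w = 9 > 8, infeasible
  {1, 2, 5}: w = 6, v = 23
  {1, 3, 4}: w = 10 > 8, infeasible
  {1, 3, 5}: w = 7, v = 14
  {1, 4, 5}: w = 10 > 8, infeasible
  {2, 3, 4}: w = 8, v = 26
  {2, 3, 5}: w = 5, v = 19
  {2, 4, 5}: w = 8, v = 30
  {3, 4, 5}: w = 9 > 8, infeasible
  {1, 2, 3, 4}: w = 11 > 8, infeasible
  {1, 2, 3, 5}: w = 8, v = 25
  {1, 2, 4, 5}: w = 11 > 8, infeasible
  {1, 3, 4, 5}: w = 12 > 8, infeasible
  {2, 3, 4, 5}: w = 10 > 8, infeasible
  {1, 2, 3, 4, 5}: w = 13 > 8, infeasible
Best feasible subset: items [2, 4, 5]
Total weight: 8 <= 8, total value: 30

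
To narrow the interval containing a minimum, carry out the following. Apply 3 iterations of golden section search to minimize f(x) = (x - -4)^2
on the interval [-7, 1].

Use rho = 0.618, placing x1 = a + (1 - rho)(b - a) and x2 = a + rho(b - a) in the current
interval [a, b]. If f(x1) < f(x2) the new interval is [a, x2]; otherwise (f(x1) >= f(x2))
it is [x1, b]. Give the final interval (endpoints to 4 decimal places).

Golden section search for min of f(x) = (x - -4)^2 on [-7, 1].
Each step: x1 = a + (1 - rho)(b - a), x2 = a + rho(b - a); if f(x1) < f(x2) keep [a, x2], otherwise keep [x1, b].
Step 1: [-7.0000, 1.0000], x1=-3.9440 (f=0.0031), x2=-2.0560 (f=3.7791); f(x1) < f(x2) => keep [-7.0000, -2.0560]
Step 2: [-7.0000, -2.0560], x1=-5.1114 (f=1.2352), x2=-3.9446 (f=0.0031); f(x1) > f(x2) => keep [-5.1114, -2.0560]
Step 3: [-5.1114, -2.0560], x1=-3.9442 (f=0.0031), x2=-3.2232 (f=0.6035); f(x1) < f(x2) => keep [-5.1114, -3.2232]
Final interval: [-5.1114, -3.2232]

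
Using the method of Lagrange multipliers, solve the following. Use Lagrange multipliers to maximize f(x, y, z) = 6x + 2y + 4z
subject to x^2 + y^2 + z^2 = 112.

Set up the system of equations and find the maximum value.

Lagrange conditions: 6 = 2*lambda*x, 2 = 2*lambda*y, 4 = 2*lambda*z
So x:6 = y:2 = z:4, i.e. x = 6t, y = 2t, z = 4t
Constraint: t^2*(6^2 + 2^2 + 4^2) = 112
  t^2 * 56 = 112  =>  t = sqrt(2)
Maximum = 6*6t + 2*2t + 4*4t = 56*sqrt(2) = sqrt(6272)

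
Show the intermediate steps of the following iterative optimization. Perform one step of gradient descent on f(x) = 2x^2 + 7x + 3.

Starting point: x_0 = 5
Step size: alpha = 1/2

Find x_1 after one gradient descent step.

f(x) = 2x^2 + 7x + 3
f'(x) = 4x + 7
f'(5) = 4*5 + (7) = 27
x_1 = x_0 - alpha * f'(x_0) = 5 - 1/2 * 27 = -17/2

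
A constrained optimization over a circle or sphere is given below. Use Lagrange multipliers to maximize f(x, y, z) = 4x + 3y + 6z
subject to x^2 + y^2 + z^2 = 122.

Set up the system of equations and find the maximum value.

Lagrange conditions: 4 = 2*lambda*x, 3 = 2*lambda*y, 6 = 2*lambda*z
So x:4 = y:3 = z:6, i.e. x = 4t, y = 3t, z = 6t
Constraint: t^2*(4^2 + 3^2 + 6^2) = 122
  t^2 * 61 = 122  =>  t = sqrt(2)
Maximum = 4*4t + 3*3t + 6*6t = 61*sqrt(2) = sqrt(7442)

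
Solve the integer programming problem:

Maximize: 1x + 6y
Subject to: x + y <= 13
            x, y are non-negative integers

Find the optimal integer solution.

Objective: 1x + 6y, constraint: x + y <= 13
Coefficient of y is 6 > coefficient of x is 1, so allocate the entire budget to y.
Optimal: x = 0, y = 13, value = 78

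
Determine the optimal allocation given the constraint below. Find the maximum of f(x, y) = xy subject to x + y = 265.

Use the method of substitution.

Substitute y = 265 - x into f(x,y) = xy:
g(x) = x(265 - x) = 265x - x^2
g'(x) = 265 - 2x = 0  =>  x = 265/2
y = 265 - 265/2 = 265/2
Maximum value = (265/2) * (265/2) = 70225/4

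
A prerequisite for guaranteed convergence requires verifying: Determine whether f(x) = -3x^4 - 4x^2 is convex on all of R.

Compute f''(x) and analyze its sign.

f(x) = -3x^4 - 4x^2
f'(x) = -12x^3 + -8x
f''(x) = -36x^2 + -8
f''(x) = -36x^2 + -8 <= -8 < 0 for all x
Therefore, f is concave on R.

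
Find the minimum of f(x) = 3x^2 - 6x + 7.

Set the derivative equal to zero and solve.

f(x) = 3x^2 - 6x + 7
f'(x) = 6x + (-6) = 0
x = 6/6 = 1
f(1) = 4
Since f''(x) = 6 > 0, this is a minimum.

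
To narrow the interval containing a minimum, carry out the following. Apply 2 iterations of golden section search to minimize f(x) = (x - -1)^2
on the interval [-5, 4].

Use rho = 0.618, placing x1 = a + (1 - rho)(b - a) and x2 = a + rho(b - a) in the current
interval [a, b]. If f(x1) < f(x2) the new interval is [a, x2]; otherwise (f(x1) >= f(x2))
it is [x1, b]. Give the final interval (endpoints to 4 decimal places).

Golden section search for min of f(x) = (x - -1)^2 on [-5, 4].
Each step: x1 = a + (1 - rho)(b - a), x2 = a + rho(b - a); if f(x1) < f(x2) keep [a, x2], otherwise keep [x1, b].
Step 1: [-5.0000, 4.0000], x1=-1.5620 (f=0.3158), x2=0.5620 (f=2.4398); f(x1) < f(x2) => keep [-5.0000, 0.5620]
Step 2: [-5.0000, 0.5620], x1=-2.8753 (f=3.5168), x2=-1.5627 (f=0.3166); f(x1) > f(x2) => keep [-2.8753, 0.5620]
Final interval: [-2.8753, 0.5620]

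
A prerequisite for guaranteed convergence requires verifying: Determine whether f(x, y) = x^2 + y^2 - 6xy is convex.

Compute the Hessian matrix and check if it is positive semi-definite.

f(x,y) = x^2 + y^2 - 6xy
Hessian H = [[2, -6], [-6, 2]]
trace(H) = 4, det(H) = -32
Eigenvalues: (4 +/- sqrt(144)) / 2 = 8, -4
Since not both eigenvalues positive, f is neither convex nor concave.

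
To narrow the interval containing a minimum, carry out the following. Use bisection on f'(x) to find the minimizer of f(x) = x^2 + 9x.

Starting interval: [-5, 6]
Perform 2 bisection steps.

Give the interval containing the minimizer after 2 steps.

Finding critical point of f(x) = x^2 + 9x using bisection on f'(x) = 2x + 9.
f'(x) = 0 when x = -9/2.
Starting interval: [-5, 6]
Step 1: mid = 1/2, f'(mid) = 10, new interval = [-5, 1/2]
Step 2: mid = -9/4, f'(mid) = 9/2, new interval = [-5, -9/4]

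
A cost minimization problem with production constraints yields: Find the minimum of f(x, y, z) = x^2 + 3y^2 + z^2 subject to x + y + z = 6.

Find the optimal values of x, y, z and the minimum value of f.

Using Lagrange multipliers on f = x^2 + 3y^2 + z^2 with constraint x + y + z = 6:
Conditions: 2*1*x = lambda, 2*3*y = lambda, 2*1*z = lambda
So x = lambda/2, y = lambda/6, z = lambda/2
Substituting into constraint: lambda * (7/6) = 6
lambda = 36/7
x = 18/7, y = 6/7, z = 18/7
Minimum value = 108/7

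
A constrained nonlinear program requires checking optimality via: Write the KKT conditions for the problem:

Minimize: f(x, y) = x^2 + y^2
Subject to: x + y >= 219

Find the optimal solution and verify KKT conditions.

KKT conditions for min x^2 + y^2 s.t. x + y >= 219:
Stationarity: 2x = mu, 2y = mu
So x = y = mu/2.
Complementary slackness: mu*(x + y - 219) = 0
Primal feasibility: x + y >= 219; dual feasibility: mu >= 0
If mu = 0 then x = y = 0, but 0 + 0 < 219 is infeasible, so the constraint is active.
Constraint active: x + y = 2*(mu/2) = 219 => mu = 219
x = y = 219/2, f = 47961/2
Verify: stationarity 2*(219/2) = 219 = mu; primal 219/2 + 219/2 = 219 >= 219; dual mu = 219 >= 0; complementary slackness 219*(219 - 219) = 0. All KKT conditions hold.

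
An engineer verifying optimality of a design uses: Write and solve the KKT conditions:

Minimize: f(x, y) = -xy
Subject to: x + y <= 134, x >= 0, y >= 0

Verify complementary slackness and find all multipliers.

Problem: min -xy s.t. x + y <= 134 (multiplier lambda), x >= 0 (mu_x), y >= 0 (mu_y)
KKT stationarity: -y + lambda - mu_x = 0, -x + lambda - mu_y = 0, with lambda, mu_x, mu_y >= 0
Complementary slackness: lambda*(x + y - 134) = 0, mu_x*x = 0, mu_y*y = 0
If lambda = 0: y = -mu_x <= 0 and x = -mu_y <= 0 force x = y = 0 with f = 0; but x = y = 67 is feasible with f = -4489 < 0, so this is not the minimum. Hence lambda > 0 and x + y = 134.
Try x > 0, y > 0 (so mu_x = mu_y = 0): y = lambda, x = lambda => x = y = lambda
x + y = 134 => 2*lambda = 134 => lambda = 67
x* = y* = 67 > 0, consistent with mu_x = mu_y = 0.
(Any feasible point with x = 0 or y = 0 has f = 0 > -4489, so the minimum is not on those boundaries.)
min(-xy) = -4489 (i.e. max xy = 4489)
Multipliers: lambda = 67, mu_x = 0, mu_y = 0
Complementary slackness: lambda*(x + y - 134) = 67*(67 + 67 - 134) = 0, mu_x*x = 0*67 = 0, mu_y*y = 0*67 = 0. Satisfied.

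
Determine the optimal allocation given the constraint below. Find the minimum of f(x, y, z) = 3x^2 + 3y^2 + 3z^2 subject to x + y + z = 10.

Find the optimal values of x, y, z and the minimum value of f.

Using Lagrange multipliers on f = 3x^2 + 3y^2 + 3z^2 with constraint x + y + z = 10:
Conditions: 2*3*x = lambda, 2*3*y = lambda, 2*3*z = lambda
So x = lambda/6, y = lambda/6, z = lambda/6
Substituting into constraint: lambda * (1/2) = 10
lambda = 20
x = 10/3, y = 10/3, z = 10/3
Minimum value = 100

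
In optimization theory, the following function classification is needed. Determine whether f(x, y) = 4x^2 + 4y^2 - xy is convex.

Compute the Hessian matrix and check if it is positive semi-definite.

f(x,y) = 4x^2 + 4y^2 - xy
Hessian H = [[8, -1], [-1, 8]]
trace(H) = 16, det(H) = 63
Eigenvalues: (16 +/- sqrt(4)) / 2 = 9, 7
Since both eigenvalues > 0, f is convex.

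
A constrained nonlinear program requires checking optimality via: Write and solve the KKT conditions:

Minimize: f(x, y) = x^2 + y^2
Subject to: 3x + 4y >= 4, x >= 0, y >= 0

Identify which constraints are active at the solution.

KKT conditions for min x^2 + y^2 s.t. 3x + 4y >= 4, x >= 0, y >= 0:
Stationarity: 2x = mu*3 + mu_x, 2y = mu*4 + mu_y, with mu, mu_x, mu_y >= 0
Complementary slackness: mu*(3x + 4y - 4) = 0, mu_x*x = 0, mu_y*y = 0
(0, 0) is infeasible (3*0 + 4*0 < 4), so if mu = 0 stationarity would force x = mu_x/2 >= 0, y = mu_y/2 >= 0 with mu_x*x = mu_y*y = 0, i.e. x = y = 0: contradiction. Hence mu > 0 and 3x + 4y = 4 is active.
Try x > 0, y > 0 (so mu_x = mu_y = 0): x = 3*mu/2, y = 4*mu/2
Substitute: 3*(3*mu/2) + 4*(4*mu/2) = 4
  mu*25/2 = 4 => mu = 8/25
x* = 12/25 > 0, y* = 16/25 > 0, consistent with mu_x = mu_y = 0.
f is convex and the constraints are linear, so this KKT point is the global minimum.
f* = 16/25
Active constraints: 3x + 4y >= 4 (holds with equality, mu = 8/25 > 0); x >= 0 and y >= 0 are inactive (mu_x = mu_y = 0).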